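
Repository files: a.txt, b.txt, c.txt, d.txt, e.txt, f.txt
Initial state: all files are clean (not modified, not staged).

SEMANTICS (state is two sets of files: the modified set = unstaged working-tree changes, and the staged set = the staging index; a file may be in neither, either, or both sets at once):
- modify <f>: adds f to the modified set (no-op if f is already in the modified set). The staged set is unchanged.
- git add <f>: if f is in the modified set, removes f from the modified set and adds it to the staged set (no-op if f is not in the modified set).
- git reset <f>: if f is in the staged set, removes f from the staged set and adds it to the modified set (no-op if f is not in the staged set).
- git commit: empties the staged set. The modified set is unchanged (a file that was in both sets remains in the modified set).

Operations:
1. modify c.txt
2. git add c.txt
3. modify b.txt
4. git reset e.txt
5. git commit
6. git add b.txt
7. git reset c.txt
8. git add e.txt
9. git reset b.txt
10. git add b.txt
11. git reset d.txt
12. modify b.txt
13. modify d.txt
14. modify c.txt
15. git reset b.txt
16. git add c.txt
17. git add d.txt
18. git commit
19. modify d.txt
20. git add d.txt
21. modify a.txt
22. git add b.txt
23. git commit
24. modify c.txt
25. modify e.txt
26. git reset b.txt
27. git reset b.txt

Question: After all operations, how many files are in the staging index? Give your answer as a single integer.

After op 1 (modify c.txt): modified={c.txt} staged={none}
After op 2 (git add c.txt): modified={none} staged={c.txt}
After op 3 (modify b.txt): modified={b.txt} staged={c.txt}
After op 4 (git reset e.txt): modified={b.txt} staged={c.txt}
After op 5 (git commit): modified={b.txt} staged={none}
After op 6 (git add b.txt): modified={none} staged={b.txt}
After op 7 (git reset c.txt): modified={none} staged={b.txt}
After op 8 (git add e.txt): modified={none} staged={b.txt}
After op 9 (git reset b.txt): modified={b.txt} staged={none}
After op 10 (git add b.txt): modified={none} staged={b.txt}
After op 11 (git reset d.txt): modified={none} staged={b.txt}
After op 12 (modify b.txt): modified={b.txt} staged={b.txt}
After op 13 (modify d.txt): modified={b.txt, d.txt} staged={b.txt}
After op 14 (modify c.txt): modified={b.txt, c.txt, d.txt} staged={b.txt}
After op 15 (git reset b.txt): modified={b.txt, c.txt, d.txt} staged={none}
After op 16 (git add c.txt): modified={b.txt, d.txt} staged={c.txt}
After op 17 (git add d.txt): modified={b.txt} staged={c.txt, d.txt}
After op 18 (git commit): modified={b.txt} staged={none}
After op 19 (modify d.txt): modified={b.txt, d.txt} staged={none}
After op 20 (git add d.txt): modified={b.txt} staged={d.txt}
After op 21 (modify a.txt): modified={a.txt, b.txt} staged={d.txt}
After op 22 (git add b.txt): modified={a.txt} staged={b.txt, d.txt}
After op 23 (git commit): modified={a.txt} staged={none}
After op 24 (modify c.txt): modified={a.txt, c.txt} staged={none}
After op 25 (modify e.txt): modified={a.txt, c.txt, e.txt} staged={none}
After op 26 (git reset b.txt): modified={a.txt, c.txt, e.txt} staged={none}
After op 27 (git reset b.txt): modified={a.txt, c.txt, e.txt} staged={none}
Final staged set: {none} -> count=0

Answer: 0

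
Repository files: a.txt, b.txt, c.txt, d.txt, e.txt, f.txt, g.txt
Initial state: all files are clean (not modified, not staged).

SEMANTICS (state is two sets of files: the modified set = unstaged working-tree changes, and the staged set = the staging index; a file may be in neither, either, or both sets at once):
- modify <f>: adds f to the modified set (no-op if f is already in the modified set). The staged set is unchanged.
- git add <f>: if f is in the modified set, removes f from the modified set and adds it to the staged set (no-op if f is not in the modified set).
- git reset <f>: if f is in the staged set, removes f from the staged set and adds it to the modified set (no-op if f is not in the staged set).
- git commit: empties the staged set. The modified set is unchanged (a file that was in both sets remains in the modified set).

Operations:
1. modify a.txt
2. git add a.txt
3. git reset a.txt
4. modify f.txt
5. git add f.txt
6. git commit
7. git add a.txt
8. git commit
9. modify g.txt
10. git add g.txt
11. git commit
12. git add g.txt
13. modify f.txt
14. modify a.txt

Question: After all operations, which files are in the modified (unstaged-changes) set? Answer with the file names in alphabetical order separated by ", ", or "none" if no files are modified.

After op 1 (modify a.txt): modified={a.txt} staged={none}
After op 2 (git add a.txt): modified={none} staged={a.txt}
After op 3 (git reset a.txt): modified={a.txt} staged={none}
After op 4 (modify f.txt): modified={a.txt, f.txt} staged={none}
After op 5 (git add f.txt): modified={a.txt} staged={f.txt}
After op 6 (git commit): modified={a.txt} staged={none}
After op 7 (git add a.txt): modified={none} staged={a.txt}
After op 8 (git commit): modified={none} staged={none}
After op 9 (modify g.txt): modified={g.txt} staged={none}
After op 10 (git add g.txt): modified={none} staged={g.txt}
After op 11 (git commit): modified={none} staged={none}
After op 12 (git add g.txt): modified={none} staged={none}
After op 13 (modify f.txt): modified={f.txt} staged={none}
After op 14 (modify a.txt): modified={a.txt, f.txt} staged={none}

Answer: a.txt, f.txt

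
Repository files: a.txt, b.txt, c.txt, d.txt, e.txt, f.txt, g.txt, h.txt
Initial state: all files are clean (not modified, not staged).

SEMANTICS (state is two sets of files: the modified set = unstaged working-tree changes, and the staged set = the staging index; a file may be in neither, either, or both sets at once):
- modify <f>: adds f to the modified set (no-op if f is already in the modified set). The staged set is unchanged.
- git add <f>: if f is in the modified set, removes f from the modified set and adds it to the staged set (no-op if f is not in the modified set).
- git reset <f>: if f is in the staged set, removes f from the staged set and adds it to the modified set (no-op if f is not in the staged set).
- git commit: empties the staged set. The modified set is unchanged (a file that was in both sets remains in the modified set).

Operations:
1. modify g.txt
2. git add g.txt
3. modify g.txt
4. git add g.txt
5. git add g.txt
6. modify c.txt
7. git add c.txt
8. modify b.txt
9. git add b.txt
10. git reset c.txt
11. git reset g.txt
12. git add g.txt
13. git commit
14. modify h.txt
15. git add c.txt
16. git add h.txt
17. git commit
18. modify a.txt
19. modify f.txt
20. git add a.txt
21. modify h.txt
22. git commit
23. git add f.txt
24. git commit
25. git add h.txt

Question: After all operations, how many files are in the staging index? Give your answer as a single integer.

Answer: 1

Derivation:
After op 1 (modify g.txt): modified={g.txt} staged={none}
After op 2 (git add g.txt): modified={none} staged={g.txt}
After op 3 (modify g.txt): modified={g.txt} staged={g.txt}
After op 4 (git add g.txt): modified={none} staged={g.txt}
After op 5 (git add g.txt): modified={none} staged={g.txt}
After op 6 (modify c.txt): modified={c.txt} staged={g.txt}
After op 7 (git add c.txt): modified={none} staged={c.txt, g.txt}
After op 8 (modify b.txt): modified={b.txt} staged={c.txt, g.txt}
After op 9 (git add b.txt): modified={none} staged={b.txt, c.txt, g.txt}
After op 10 (git reset c.txt): modified={c.txt} staged={b.txt, g.txt}
After op 11 (git reset g.txt): modified={c.txt, g.txt} staged={b.txt}
After op 12 (git add g.txt): modified={c.txt} staged={b.txt, g.txt}
After op 13 (git commit): modified={c.txt} staged={none}
After op 14 (modify h.txt): modified={c.txt, h.txt} staged={none}
After op 15 (git add c.txt): modified={h.txt} staged={c.txt}
After op 16 (git add h.txt): modified={none} staged={c.txt, h.txt}
After op 17 (git commit): modified={none} staged={none}
After op 18 (modify a.txt): modified={a.txt} staged={none}
After op 19 (modify f.txt): modified={a.txt, f.txt} staged={none}
After op 20 (git add a.txt): modified={f.txt} staged={a.txt}
After op 21 (modify h.txt): modified={f.txt, h.txt} staged={a.txt}
After op 22 (git commit): modified={f.txt, h.txt} staged={none}
After op 23 (git add f.txt): modified={h.txt} staged={f.txt}
After op 24 (git commit): modified={h.txt} staged={none}
After op 25 (git add h.txt): modified={none} staged={h.txt}
Final staged set: {h.txt} -> count=1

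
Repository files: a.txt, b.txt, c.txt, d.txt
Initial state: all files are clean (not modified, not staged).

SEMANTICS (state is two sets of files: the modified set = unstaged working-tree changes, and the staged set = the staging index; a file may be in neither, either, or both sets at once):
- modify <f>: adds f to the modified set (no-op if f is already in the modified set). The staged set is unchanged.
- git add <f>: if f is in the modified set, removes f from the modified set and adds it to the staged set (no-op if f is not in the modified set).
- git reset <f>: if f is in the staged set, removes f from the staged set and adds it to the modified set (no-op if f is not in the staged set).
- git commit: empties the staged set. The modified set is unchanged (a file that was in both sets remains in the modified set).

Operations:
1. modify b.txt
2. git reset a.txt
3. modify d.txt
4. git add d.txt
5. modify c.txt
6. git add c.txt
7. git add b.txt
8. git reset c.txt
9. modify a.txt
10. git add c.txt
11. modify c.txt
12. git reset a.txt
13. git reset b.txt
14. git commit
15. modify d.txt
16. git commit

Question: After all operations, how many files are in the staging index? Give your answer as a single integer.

Answer: 0

Derivation:
After op 1 (modify b.txt): modified={b.txt} staged={none}
After op 2 (git reset a.txt): modified={b.txt} staged={none}
After op 3 (modify d.txt): modified={b.txt, d.txt} staged={none}
After op 4 (git add d.txt): modified={b.txt} staged={d.txt}
After op 5 (modify c.txt): modified={b.txt, c.txt} staged={d.txt}
After op 6 (git add c.txt): modified={b.txt} staged={c.txt, d.txt}
After op 7 (git add b.txt): modified={none} staged={b.txt, c.txt, d.txt}
After op 8 (git reset c.txt): modified={c.txt} staged={b.txt, d.txt}
After op 9 (modify a.txt): modified={a.txt, c.txt} staged={b.txt, d.txt}
After op 10 (git add c.txt): modified={a.txt} staged={b.txt, c.txt, d.txt}
After op 11 (modify c.txt): modified={a.txt, c.txt} staged={b.txt, c.txt, d.txt}
After op 12 (git reset a.txt): modified={a.txt, c.txt} staged={b.txt, c.txt, d.txt}
After op 13 (git reset b.txt): modified={a.txt, b.txt, c.txt} staged={c.txt, d.txt}
After op 14 (git commit): modified={a.txt, b.txt, c.txt} staged={none}
After op 15 (modify d.txt): modified={a.txt, b.txt, c.txt, d.txt} staged={none}
After op 16 (git commit): modified={a.txt, b.txt, c.txt, d.txt} staged={none}
Final staged set: {none} -> count=0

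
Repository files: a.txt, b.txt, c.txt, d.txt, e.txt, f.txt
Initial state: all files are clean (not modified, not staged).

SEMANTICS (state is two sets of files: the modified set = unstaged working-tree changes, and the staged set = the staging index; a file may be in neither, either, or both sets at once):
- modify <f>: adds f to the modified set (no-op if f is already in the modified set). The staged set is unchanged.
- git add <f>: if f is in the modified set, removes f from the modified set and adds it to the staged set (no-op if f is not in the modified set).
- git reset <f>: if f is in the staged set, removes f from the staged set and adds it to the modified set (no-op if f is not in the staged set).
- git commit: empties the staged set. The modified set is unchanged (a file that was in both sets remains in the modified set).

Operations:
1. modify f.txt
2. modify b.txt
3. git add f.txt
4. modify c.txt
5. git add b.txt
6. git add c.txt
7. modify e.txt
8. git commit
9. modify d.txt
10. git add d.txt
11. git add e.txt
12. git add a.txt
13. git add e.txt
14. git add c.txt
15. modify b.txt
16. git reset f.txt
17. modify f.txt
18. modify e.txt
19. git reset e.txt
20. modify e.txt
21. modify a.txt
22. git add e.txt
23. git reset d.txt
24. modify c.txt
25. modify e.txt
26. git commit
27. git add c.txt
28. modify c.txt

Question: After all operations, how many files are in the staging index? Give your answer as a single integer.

Answer: 1

Derivation:
After op 1 (modify f.txt): modified={f.txt} staged={none}
After op 2 (modify b.txt): modified={b.txt, f.txt} staged={none}
After op 3 (git add f.txt): modified={b.txt} staged={f.txt}
After op 4 (modify c.txt): modified={b.txt, c.txt} staged={f.txt}
After op 5 (git add b.txt): modified={c.txt} staged={b.txt, f.txt}
After op 6 (git add c.txt): modified={none} staged={b.txt, c.txt, f.txt}
After op 7 (modify e.txt): modified={e.txt} staged={b.txt, c.txt, f.txt}
After op 8 (git commit): modified={e.txt} staged={none}
After op 9 (modify d.txt): modified={d.txt, e.txt} staged={none}
After op 10 (git add d.txt): modified={e.txt} staged={d.txt}
After op 11 (git add e.txt): modified={none} staged={d.txt, e.txt}
After op 12 (git add a.txt): modified={none} staged={d.txt, e.txt}
After op 13 (git add e.txt): modified={none} staged={d.txt, e.txt}
After op 14 (git add c.txt): modified={none} staged={d.txt, e.txt}
After op 15 (modify b.txt): modified={b.txt} staged={d.txt, e.txt}
After op 16 (git reset f.txt): modified={b.txt} staged={d.txt, e.txt}
After op 17 (modify f.txt): modified={b.txt, f.txt} staged={d.txt, e.txt}
After op 18 (modify e.txt): modified={b.txt, e.txt, f.txt} staged={d.txt, e.txt}
After op 19 (git reset e.txt): modified={b.txt, e.txt, f.txt} staged={d.txt}
After op 20 (modify e.txt): modified={b.txt, e.txt, f.txt} staged={d.txt}
After op 21 (modify a.txt): modified={a.txt, b.txt, e.txt, f.txt} staged={d.txt}
After op 22 (git add e.txt): modified={a.txt, b.txt, f.txt} staged={d.txt, e.txt}
After op 23 (git reset d.txt): modified={a.txt, b.txt, d.txt, f.txt} staged={e.txt}
After op 24 (modify c.txt): modified={a.txt, b.txt, c.txt, d.txt, f.txt} staged={e.txt}
After op 25 (modify e.txt): modified={a.txt, b.txt, c.txt, d.txt, e.txt, f.txt} staged={e.txt}
After op 26 (git commit): modified={a.txt, b.txt, c.txt, d.txt, e.txt, f.txt} staged={none}
After op 27 (git add c.txt): modified={a.txt, b.txt, d.txt, e.txt, f.txt} staged={c.txt}
After op 28 (modify c.txt): modified={a.txt, b.txt, c.txt, d.txt, e.txt, f.txt} staged={c.txt}
Final staged set: {c.txt} -> count=1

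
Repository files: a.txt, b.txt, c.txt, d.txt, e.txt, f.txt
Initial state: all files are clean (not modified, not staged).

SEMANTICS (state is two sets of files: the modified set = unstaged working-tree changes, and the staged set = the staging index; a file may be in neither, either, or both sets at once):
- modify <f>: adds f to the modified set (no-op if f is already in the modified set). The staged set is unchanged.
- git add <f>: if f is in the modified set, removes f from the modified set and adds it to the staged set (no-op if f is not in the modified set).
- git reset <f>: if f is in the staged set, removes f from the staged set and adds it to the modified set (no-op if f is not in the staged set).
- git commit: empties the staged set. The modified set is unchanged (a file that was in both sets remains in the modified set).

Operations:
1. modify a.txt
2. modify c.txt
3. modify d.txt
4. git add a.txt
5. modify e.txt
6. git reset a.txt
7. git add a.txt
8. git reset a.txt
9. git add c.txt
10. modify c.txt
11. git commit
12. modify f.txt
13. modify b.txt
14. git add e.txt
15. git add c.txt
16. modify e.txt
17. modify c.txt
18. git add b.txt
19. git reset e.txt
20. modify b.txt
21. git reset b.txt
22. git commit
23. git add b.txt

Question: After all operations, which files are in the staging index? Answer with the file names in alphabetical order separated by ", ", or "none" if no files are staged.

Answer: b.txt

Derivation:
After op 1 (modify a.txt): modified={a.txt} staged={none}
After op 2 (modify c.txt): modified={a.txt, c.txt} staged={none}
After op 3 (modify d.txt): modified={a.txt, c.txt, d.txt} staged={none}
After op 4 (git add a.txt): modified={c.txt, d.txt} staged={a.txt}
After op 5 (modify e.txt): modified={c.txt, d.txt, e.txt} staged={a.txt}
After op 6 (git reset a.txt): modified={a.txt, c.txt, d.txt, e.txt} staged={none}
After op 7 (git add a.txt): modified={c.txt, d.txt, e.txt} staged={a.txt}
After op 8 (git reset a.txt): modified={a.txt, c.txt, d.txt, e.txt} staged={none}
After op 9 (git add c.txt): modified={a.txt, d.txt, e.txt} staged={c.txt}
After op 10 (modify c.txt): modified={a.txt, c.txt, d.txt, e.txt} staged={c.txt}
After op 11 (git commit): modified={a.txt, c.txt, d.txt, e.txt} staged={none}
After op 12 (modify f.txt): modified={a.txt, c.txt, d.txt, e.txt, f.txt} staged={none}
After op 13 (modify b.txt): modified={a.txt, b.txt, c.txt, d.txt, e.txt, f.txt} staged={none}
After op 14 (git add e.txt): modified={a.txt, b.txt, c.txt, d.txt, f.txt} staged={e.txt}
After op 15 (git add c.txt): modified={a.txt, b.txt, d.txt, f.txt} staged={c.txt, e.txt}
After op 16 (modify e.txt): modified={a.txt, b.txt, d.txt, e.txt, f.txt} staged={c.txt, e.txt}
After op 17 (modify c.txt): modified={a.txt, b.txt, c.txt, d.txt, e.txt, f.txt} staged={c.txt, e.txt}
After op 18 (git add b.txt): modified={a.txt, c.txt, d.txt, e.txt, f.txt} staged={b.txt, c.txt, e.txt}
After op 19 (git reset e.txt): modified={a.txt, c.txt, d.txt, e.txt, f.txt} staged={b.txt, c.txt}
After op 20 (modify b.txt): modified={a.txt, b.txt, c.txt, d.txt, e.txt, f.txt} staged={b.txt, c.txt}
After op 21 (git reset b.txt): modified={a.txt, b.txt, c.txt, d.txt, e.txt, f.txt} staged={c.txt}
After op 22 (git commit): modified={a.txt, b.txt, c.txt, d.txt, e.txt, f.txt} staged={none}
After op 23 (git add b.txt): modified={a.txt, c.txt, d.txt, e.txt, f.txt} staged={b.txt}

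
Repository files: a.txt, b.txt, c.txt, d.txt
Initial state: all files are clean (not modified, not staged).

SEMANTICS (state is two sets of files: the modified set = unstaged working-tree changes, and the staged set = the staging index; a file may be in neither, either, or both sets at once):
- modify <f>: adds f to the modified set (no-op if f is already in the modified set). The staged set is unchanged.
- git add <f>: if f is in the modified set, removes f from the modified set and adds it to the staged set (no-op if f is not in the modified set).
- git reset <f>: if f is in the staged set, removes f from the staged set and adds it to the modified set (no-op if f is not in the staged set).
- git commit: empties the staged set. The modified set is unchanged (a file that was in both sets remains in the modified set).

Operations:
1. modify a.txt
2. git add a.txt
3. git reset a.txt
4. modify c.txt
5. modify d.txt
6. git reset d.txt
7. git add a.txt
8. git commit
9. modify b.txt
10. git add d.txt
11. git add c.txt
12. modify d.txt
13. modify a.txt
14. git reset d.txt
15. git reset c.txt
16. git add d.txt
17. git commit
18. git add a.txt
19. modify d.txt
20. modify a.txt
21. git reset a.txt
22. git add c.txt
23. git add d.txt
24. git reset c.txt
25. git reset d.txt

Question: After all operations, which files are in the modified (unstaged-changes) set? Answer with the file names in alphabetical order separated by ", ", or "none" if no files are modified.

After op 1 (modify a.txt): modified={a.txt} staged={none}
After op 2 (git add a.txt): modified={none} staged={a.txt}
After op 3 (git reset a.txt): modified={a.txt} staged={none}
After op 4 (modify c.txt): modified={a.txt, c.txt} staged={none}
After op 5 (modify d.txt): modified={a.txt, c.txt, d.txt} staged={none}
After op 6 (git reset d.txt): modified={a.txt, c.txt, d.txt} staged={none}
After op 7 (git add a.txt): modified={c.txt, d.txt} staged={a.txt}
After op 8 (git commit): modified={c.txt, d.txt} staged={none}
After op 9 (modify b.txt): modified={b.txt, c.txt, d.txt} staged={none}
After op 10 (git add d.txt): modified={b.txt, c.txt} staged={d.txt}
After op 11 (git add c.txt): modified={b.txt} staged={c.txt, d.txt}
After op 12 (modify d.txt): modified={b.txt, d.txt} staged={c.txt, d.txt}
After op 13 (modify a.txt): modified={a.txt, b.txt, d.txt} staged={c.txt, d.txt}
After op 14 (git reset d.txt): modified={a.txt, b.txt, d.txt} staged={c.txt}
After op 15 (git reset c.txt): modified={a.txt, b.txt, c.txt, d.txt} staged={none}
After op 16 (git add d.txt): modified={a.txt, b.txt, c.txt} staged={d.txt}
After op 17 (git commit): modified={a.txt, b.txt, c.txt} staged={none}
After op 18 (git add a.txt): modified={b.txt, c.txt} staged={a.txt}
After op 19 (modify d.txt): modified={b.txt, c.txt, d.txt} staged={a.txt}
After op 20 (modify a.txt): modified={a.txt, b.txt, c.txt, d.txt} staged={a.txt}
After op 21 (git reset a.txt): modified={a.txt, b.txt, c.txt, d.txt} staged={none}
After op 22 (git add c.txt): modified={a.txt, b.txt, d.txt} staged={c.txt}
After op 23 (git add d.txt): modified={a.txt, b.txt} staged={c.txt, d.txt}
After op 24 (git reset c.txt): modified={a.txt, b.txt, c.txt} staged={d.txt}
After op 25 (git reset d.txt): modified={a.txt, b.txt, c.txt, d.txt} staged={none}

Answer: a.txt, b.txt, c.txt, d.txt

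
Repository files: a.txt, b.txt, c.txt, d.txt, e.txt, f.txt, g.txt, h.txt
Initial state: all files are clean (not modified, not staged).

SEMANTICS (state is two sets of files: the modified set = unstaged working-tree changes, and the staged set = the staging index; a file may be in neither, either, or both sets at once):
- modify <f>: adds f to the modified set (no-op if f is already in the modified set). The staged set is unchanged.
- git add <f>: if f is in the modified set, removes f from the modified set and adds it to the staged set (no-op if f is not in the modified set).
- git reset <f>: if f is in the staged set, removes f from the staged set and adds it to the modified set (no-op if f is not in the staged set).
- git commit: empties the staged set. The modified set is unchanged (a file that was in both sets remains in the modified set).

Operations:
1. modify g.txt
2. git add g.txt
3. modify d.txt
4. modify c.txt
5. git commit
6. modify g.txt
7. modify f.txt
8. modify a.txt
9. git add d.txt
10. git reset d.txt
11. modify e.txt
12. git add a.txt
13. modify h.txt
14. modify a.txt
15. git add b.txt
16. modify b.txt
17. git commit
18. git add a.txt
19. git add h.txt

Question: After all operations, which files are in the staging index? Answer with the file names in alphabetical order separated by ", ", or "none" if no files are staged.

Answer: a.txt, h.txt

Derivation:
After op 1 (modify g.txt): modified={g.txt} staged={none}
After op 2 (git add g.txt): modified={none} staged={g.txt}
After op 3 (modify d.txt): modified={d.txt} staged={g.txt}
After op 4 (modify c.txt): modified={c.txt, d.txt} staged={g.txt}
After op 5 (git commit): modified={c.txt, d.txt} staged={none}
After op 6 (modify g.txt): modified={c.txt, d.txt, g.txt} staged={none}
After op 7 (modify f.txt): modified={c.txt, d.txt, f.txt, g.txt} staged={none}
After op 8 (modify a.txt): modified={a.txt, c.txt, d.txt, f.txt, g.txt} staged={none}
After op 9 (git add d.txt): modified={a.txt, c.txt, f.txt, g.txt} staged={d.txt}
After op 10 (git reset d.txt): modified={a.txt, c.txt, d.txt, f.txt, g.txt} staged={none}
After op 11 (modify e.txt): modified={a.txt, c.txt, d.txt, e.txt, f.txt, g.txt} staged={none}
After op 12 (git add a.txt): modified={c.txt, d.txt, e.txt, f.txt, g.txt} staged={a.txt}
After op 13 (modify h.txt): modified={c.txt, d.txt, e.txt, f.txt, g.txt, h.txt} staged={a.txt}
After op 14 (modify a.txt): modified={a.txt, c.txt, d.txt, e.txt, f.txt, g.txt, h.txt} staged={a.txt}
After op 15 (git add b.txt): modified={a.txt, c.txt, d.txt, e.txt, f.txt, g.txt, h.txt} staged={a.txt}
After op 16 (modify b.txt): modified={a.txt, b.txt, c.txt, d.txt, e.txt, f.txt, g.txt, h.txt} staged={a.txt}
After op 17 (git commit): modified={a.txt, b.txt, c.txt, d.txt, e.txt, f.txt, g.txt, h.txt} staged={none}
After op 18 (git add a.txt): modified={b.txt, c.txt, d.txt, e.txt, f.txt, g.txt, h.txt} staged={a.txt}
After op 19 (git add h.txt): modified={b.txt, c.txt, d.txt, e.txt, f.txt, g.txt} staged={a.txt, h.txt}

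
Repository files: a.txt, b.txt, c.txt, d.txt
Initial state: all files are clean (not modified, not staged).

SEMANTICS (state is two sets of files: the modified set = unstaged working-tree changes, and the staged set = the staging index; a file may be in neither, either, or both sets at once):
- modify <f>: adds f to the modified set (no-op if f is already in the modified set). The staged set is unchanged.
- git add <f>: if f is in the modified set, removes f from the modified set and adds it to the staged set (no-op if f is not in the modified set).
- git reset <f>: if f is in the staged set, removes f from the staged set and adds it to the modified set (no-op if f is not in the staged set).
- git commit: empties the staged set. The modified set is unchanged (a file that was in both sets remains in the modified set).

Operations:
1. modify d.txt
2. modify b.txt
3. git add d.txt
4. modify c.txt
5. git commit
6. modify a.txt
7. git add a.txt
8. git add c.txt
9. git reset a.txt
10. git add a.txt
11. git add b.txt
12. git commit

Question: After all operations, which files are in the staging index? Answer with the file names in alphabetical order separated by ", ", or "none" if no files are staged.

After op 1 (modify d.txt): modified={d.txt} staged={none}
After op 2 (modify b.txt): modified={b.txt, d.txt} staged={none}
After op 3 (git add d.txt): modified={b.txt} staged={d.txt}
After op 4 (modify c.txt): modified={b.txt, c.txt} staged={d.txt}
After op 5 (git commit): modified={b.txt, c.txt} staged={none}
After op 6 (modify a.txt): modified={a.txt, b.txt, c.txt} staged={none}
After op 7 (git add a.txt): modified={b.txt, c.txt} staged={a.txt}
After op 8 (git add c.txt): modified={b.txt} staged={a.txt, c.txt}
After op 9 (git reset a.txt): modified={a.txt, b.txt} staged={c.txt}
After op 10 (git add a.txt): modified={b.txt} staged={a.txt, c.txt}
After op 11 (git add b.txt): modified={none} staged={a.txt, b.txt, c.txt}
After op 12 (git commit): modified={none} staged={none}

Answer: none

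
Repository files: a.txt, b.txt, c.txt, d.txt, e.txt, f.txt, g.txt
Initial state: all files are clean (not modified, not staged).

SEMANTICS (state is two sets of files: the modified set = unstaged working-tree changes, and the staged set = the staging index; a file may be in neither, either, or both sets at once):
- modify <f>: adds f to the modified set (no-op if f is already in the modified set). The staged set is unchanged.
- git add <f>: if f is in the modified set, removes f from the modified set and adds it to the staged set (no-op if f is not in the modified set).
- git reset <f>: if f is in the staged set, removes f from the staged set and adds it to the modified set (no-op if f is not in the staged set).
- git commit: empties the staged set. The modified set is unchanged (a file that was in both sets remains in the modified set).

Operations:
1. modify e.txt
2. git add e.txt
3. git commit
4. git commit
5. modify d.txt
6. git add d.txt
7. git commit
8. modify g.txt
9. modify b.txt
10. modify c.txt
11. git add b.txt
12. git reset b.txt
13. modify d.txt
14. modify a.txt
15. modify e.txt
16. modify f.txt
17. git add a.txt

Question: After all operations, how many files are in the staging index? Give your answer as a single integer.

After op 1 (modify e.txt): modified={e.txt} staged={none}
After op 2 (git add e.txt): modified={none} staged={e.txt}
After op 3 (git commit): modified={none} staged={none}
After op 4 (git commit): modified={none} staged={none}
After op 5 (modify d.txt): modified={d.txt} staged={none}
After op 6 (git add d.txt): modified={none} staged={d.txt}
After op 7 (git commit): modified={none} staged={none}
After op 8 (modify g.txt): modified={g.txt} staged={none}
After op 9 (modify b.txt): modified={b.txt, g.txt} staged={none}
After op 10 (modify c.txt): modified={b.txt, c.txt, g.txt} staged={none}
After op 11 (git add b.txt): modified={c.txt, g.txt} staged={b.txt}
After op 12 (git reset b.txt): modified={b.txt, c.txt, g.txt} staged={none}
After op 13 (modify d.txt): modified={b.txt, c.txt, d.txt, g.txt} staged={none}
After op 14 (modify a.txt): modified={a.txt, b.txt, c.txt, d.txt, g.txt} staged={none}
After op 15 (modify e.txt): modified={a.txt, b.txt, c.txt, d.txt, e.txt, g.txt} staged={none}
After op 16 (modify f.txt): modified={a.txt, b.txt, c.txt, d.txt, e.txt, f.txt, g.txt} staged={none}
After op 17 (git add a.txt): modified={b.txt, c.txt, d.txt, e.txt, f.txt, g.txt} staged={a.txt}
Final staged set: {a.txt} -> count=1

Answer: 1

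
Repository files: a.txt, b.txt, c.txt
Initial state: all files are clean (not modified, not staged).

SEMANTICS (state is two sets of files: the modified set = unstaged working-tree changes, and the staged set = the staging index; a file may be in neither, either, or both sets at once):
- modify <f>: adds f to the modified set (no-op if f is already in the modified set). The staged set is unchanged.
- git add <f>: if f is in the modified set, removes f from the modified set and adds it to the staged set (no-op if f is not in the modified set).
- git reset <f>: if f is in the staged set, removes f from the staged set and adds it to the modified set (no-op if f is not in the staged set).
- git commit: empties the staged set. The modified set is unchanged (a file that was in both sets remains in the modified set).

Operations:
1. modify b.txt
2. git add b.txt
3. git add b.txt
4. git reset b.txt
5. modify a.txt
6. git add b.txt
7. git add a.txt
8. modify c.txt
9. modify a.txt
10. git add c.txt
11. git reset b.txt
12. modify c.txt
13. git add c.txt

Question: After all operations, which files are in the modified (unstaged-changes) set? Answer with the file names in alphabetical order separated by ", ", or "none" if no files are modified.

After op 1 (modify b.txt): modified={b.txt} staged={none}
After op 2 (git add b.txt): modified={none} staged={b.txt}
After op 3 (git add b.txt): modified={none} staged={b.txt}
After op 4 (git reset b.txt): modified={b.txt} staged={none}
After op 5 (modify a.txt): modified={a.txt, b.txt} staged={none}
After op 6 (git add b.txt): modified={a.txt} staged={b.txt}
After op 7 (git add a.txt): modified={none} staged={a.txt, b.txt}
After op 8 (modify c.txt): modified={c.txt} staged={a.txt, b.txt}
After op 9 (modify a.txt): modified={a.txt, c.txt} staged={a.txt, b.txt}
After op 10 (git add c.txt): modified={a.txt} staged={a.txt, b.txt, c.txt}
After op 11 (git reset b.txt): modified={a.txt, b.txt} staged={a.txt, c.txt}
After op 12 (modify c.txt): modified={a.txt, b.txt, c.txt} staged={a.txt, c.txt}
After op 13 (git add c.txt): modified={a.txt, b.txt} staged={a.txt, c.txt}

Answer: a.txt, b.txt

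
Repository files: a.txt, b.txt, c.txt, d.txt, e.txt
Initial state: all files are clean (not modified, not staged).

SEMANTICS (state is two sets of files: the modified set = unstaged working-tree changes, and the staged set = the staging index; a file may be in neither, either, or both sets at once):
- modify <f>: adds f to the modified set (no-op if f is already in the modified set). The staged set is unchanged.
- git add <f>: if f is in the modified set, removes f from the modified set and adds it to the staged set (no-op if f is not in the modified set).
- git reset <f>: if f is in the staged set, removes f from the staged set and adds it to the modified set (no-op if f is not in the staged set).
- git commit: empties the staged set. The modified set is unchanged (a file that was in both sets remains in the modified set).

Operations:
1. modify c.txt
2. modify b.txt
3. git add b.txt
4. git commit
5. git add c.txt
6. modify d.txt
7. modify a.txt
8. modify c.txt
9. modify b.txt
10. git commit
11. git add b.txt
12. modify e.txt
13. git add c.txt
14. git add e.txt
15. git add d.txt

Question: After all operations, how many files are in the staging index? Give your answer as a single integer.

After op 1 (modify c.txt): modified={c.txt} staged={none}
After op 2 (modify b.txt): modified={b.txt, c.txt} staged={none}
After op 3 (git add b.txt): modified={c.txt} staged={b.txt}
After op 4 (git commit): modified={c.txt} staged={none}
After op 5 (git add c.txt): modified={none} staged={c.txt}
After op 6 (modify d.txt): modified={d.txt} staged={c.txt}
After op 7 (modify a.txt): modified={a.txt, d.txt} staged={c.txt}
After op 8 (modify c.txt): modified={a.txt, c.txt, d.txt} staged={c.txt}
After op 9 (modify b.txt): modified={a.txt, b.txt, c.txt, d.txt} staged={c.txt}
After op 10 (git commit): modified={a.txt, b.txt, c.txt, d.txt} staged={none}
After op 11 (git add b.txt): modified={a.txt, c.txt, d.txt} staged={b.txt}
After op 12 (modify e.txt): modified={a.txt, c.txt, d.txt, e.txt} staged={b.txt}
After op 13 (git add c.txt): modified={a.txt, d.txt, e.txt} staged={b.txt, c.txt}
After op 14 (git add e.txt): modified={a.txt, d.txt} staged={b.txt, c.txt, e.txt}
After op 15 (git add d.txt): modified={a.txt} staged={b.txt, c.txt, d.txt, e.txt}
Final staged set: {b.txt, c.txt, d.txt, e.txt} -> count=4

Answer: 4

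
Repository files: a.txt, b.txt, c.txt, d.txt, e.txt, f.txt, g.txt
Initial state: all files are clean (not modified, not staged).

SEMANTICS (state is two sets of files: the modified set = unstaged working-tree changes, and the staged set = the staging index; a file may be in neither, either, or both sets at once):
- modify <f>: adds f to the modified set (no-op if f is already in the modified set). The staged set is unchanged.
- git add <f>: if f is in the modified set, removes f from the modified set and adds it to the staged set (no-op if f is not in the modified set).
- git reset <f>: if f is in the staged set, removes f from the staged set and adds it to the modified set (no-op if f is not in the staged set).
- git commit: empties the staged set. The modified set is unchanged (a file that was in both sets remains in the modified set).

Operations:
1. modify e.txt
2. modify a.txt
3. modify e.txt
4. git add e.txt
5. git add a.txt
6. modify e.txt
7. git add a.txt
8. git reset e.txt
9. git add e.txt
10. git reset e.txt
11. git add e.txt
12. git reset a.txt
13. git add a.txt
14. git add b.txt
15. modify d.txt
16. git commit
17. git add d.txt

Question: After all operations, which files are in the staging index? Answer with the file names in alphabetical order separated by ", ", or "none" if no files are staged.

After op 1 (modify e.txt): modified={e.txt} staged={none}
After op 2 (modify a.txt): modified={a.txt, e.txt} staged={none}
After op 3 (modify e.txt): modified={a.txt, e.txt} staged={none}
After op 4 (git add e.txt): modified={a.txt} staged={e.txt}
After op 5 (git add a.txt): modified={none} staged={a.txt, e.txt}
After op 6 (modify e.txt): modified={e.txt} staged={a.txt, e.txt}
After op 7 (git add a.txt): modified={e.txt} staged={a.txt, e.txt}
After op 8 (git reset e.txt): modified={e.txt} staged={a.txt}
After op 9 (git add e.txt): modified={none} staged={a.txt, e.txt}
After op 10 (git reset e.txt): modified={e.txt} staged={a.txt}
After op 11 (git add e.txt): modified={none} staged={a.txt, e.txt}
After op 12 (git reset a.txt): modified={a.txt} staged={e.txt}
After op 13 (git add a.txt): modified={none} staged={a.txt, e.txt}
After op 14 (git add b.txt): modified={none} staged={a.txt, e.txt}
After op 15 (modify d.txt): modified={d.txt} staged={a.txt, e.txt}
After op 16 (git commit): modified={d.txt} staged={none}
After op 17 (git add d.txt): modified={none} staged={d.txt}

Answer: d.txt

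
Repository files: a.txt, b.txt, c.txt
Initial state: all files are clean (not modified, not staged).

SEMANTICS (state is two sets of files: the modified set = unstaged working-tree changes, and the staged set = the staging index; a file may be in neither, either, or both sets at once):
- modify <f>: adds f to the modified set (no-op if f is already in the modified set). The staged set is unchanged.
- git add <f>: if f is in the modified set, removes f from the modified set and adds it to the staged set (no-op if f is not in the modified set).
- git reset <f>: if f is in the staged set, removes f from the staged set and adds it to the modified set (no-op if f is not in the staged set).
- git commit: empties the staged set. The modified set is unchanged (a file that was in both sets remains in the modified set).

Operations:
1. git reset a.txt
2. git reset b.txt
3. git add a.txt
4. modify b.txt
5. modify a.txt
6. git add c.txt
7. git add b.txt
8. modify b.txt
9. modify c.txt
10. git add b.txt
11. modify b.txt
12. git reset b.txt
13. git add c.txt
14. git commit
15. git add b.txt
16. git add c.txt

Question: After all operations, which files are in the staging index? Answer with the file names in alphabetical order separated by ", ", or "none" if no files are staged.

Answer: b.txt

Derivation:
After op 1 (git reset a.txt): modified={none} staged={none}
After op 2 (git reset b.txt): modified={none} staged={none}
After op 3 (git add a.txt): modified={none} staged={none}
After op 4 (modify b.txt): modified={b.txt} staged={none}
After op 5 (modify a.txt): modified={a.txt, b.txt} staged={none}
After op 6 (git add c.txt): modified={a.txt, b.txt} staged={none}
After op 7 (git add b.txt): modified={a.txt} staged={b.txt}
After op 8 (modify b.txt): modified={a.txt, b.txt} staged={b.txt}
After op 9 (modify c.txt): modified={a.txt, b.txt, c.txt} staged={b.txt}
After op 10 (git add b.txt): modified={a.txt, c.txt} staged={b.txt}
After op 11 (modify b.txt): modified={a.txt, b.txt, c.txt} staged={b.txt}
After op 12 (git reset b.txt): modified={a.txt, b.txt, c.txt} staged={none}
After op 13 (git add c.txt): modified={a.txt, b.txt} staged={c.txt}
After op 14 (git commit): modified={a.txt, b.txt} staged={none}
After op 15 (git add b.txt): modified={a.txt} staged={b.txt}
After op 16 (git add c.txt): modified={a.txt} staged={b.txt}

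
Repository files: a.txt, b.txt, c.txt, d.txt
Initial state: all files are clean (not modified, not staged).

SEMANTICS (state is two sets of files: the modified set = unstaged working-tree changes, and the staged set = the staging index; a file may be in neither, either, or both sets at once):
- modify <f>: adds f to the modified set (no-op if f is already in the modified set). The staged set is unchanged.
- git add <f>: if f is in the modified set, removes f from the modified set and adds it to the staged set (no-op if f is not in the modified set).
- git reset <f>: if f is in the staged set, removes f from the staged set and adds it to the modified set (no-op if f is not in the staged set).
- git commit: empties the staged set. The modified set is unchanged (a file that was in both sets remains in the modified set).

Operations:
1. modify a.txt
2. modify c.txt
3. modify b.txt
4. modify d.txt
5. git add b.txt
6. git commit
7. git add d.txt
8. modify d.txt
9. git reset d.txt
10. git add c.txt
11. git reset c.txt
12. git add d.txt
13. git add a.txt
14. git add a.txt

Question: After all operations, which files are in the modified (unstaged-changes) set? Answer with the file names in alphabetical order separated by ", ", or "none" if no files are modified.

Answer: c.txt

Derivation:
After op 1 (modify a.txt): modified={a.txt} staged={none}
After op 2 (modify c.txt): modified={a.txt, c.txt} staged={none}
After op 3 (modify b.txt): modified={a.txt, b.txt, c.txt} staged={none}
After op 4 (modify d.txt): modified={a.txt, b.txt, c.txt, d.txt} staged={none}
After op 5 (git add b.txt): modified={a.txt, c.txt, d.txt} staged={b.txt}
After op 6 (git commit): modified={a.txt, c.txt, d.txt} staged={none}
After op 7 (git add d.txt): modified={a.txt, c.txt} staged={d.txt}
After op 8 (modify d.txt): modified={a.txt, c.txt, d.txt} staged={d.txt}
After op 9 (git reset d.txt): modified={a.txt, c.txt, d.txt} staged={none}
After op 10 (git add c.txt): modified={a.txt, d.txt} staged={c.txt}
After op 11 (git reset c.txt): modified={a.txt, c.txt, d.txt} staged={none}
After op 12 (git add d.txt): modified={a.txt, c.txt} staged={d.txt}
After op 13 (git add a.txt): modified={c.txt} staged={a.txt, d.txt}
After op 14 (git add a.txt): modified={c.txt} staged={a.txt, d.txt}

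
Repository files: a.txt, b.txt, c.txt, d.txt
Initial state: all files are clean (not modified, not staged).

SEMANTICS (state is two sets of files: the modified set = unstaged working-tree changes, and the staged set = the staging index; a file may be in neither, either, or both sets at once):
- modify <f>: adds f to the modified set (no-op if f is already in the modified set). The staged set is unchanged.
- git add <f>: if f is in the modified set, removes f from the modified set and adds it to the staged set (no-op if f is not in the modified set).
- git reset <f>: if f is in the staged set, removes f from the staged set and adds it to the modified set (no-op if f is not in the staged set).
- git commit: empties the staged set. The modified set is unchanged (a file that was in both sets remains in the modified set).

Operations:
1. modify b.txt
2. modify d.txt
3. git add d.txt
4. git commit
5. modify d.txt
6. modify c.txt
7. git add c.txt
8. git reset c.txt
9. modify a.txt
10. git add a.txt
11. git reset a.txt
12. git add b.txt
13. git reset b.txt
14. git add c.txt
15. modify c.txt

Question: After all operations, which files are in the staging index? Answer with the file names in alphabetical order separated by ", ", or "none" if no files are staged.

After op 1 (modify b.txt): modified={b.txt} staged={none}
After op 2 (modify d.txt): modified={b.txt, d.txt} staged={none}
After op 3 (git add d.txt): modified={b.txt} staged={d.txt}
After op 4 (git commit): modified={b.txt} staged={none}
After op 5 (modify d.txt): modified={b.txt, d.txt} staged={none}
After op 6 (modify c.txt): modified={b.txt, c.txt, d.txt} staged={none}
After op 7 (git add c.txt): modified={b.txt, d.txt} staged={c.txt}
After op 8 (git reset c.txt): modified={b.txt, c.txt, d.txt} staged={none}
After op 9 (modify a.txt): modified={a.txt, b.txt, c.txt, d.txt} staged={none}
After op 10 (git add a.txt): modified={b.txt, c.txt, d.txt} staged={a.txt}
After op 11 (git reset a.txt): modified={a.txt, b.txt, c.txt, d.txt} staged={none}
After op 12 (git add b.txt): modified={a.txt, c.txt, d.txt} staged={b.txt}
After op 13 (git reset b.txt): modified={a.txt, b.txt, c.txt, d.txt} staged={none}
After op 14 (git add c.txt): modified={a.txt, b.txt, d.txt} staged={c.txt}
After op 15 (modify c.txt): modified={a.txt, b.txt, c.txt, d.txt} staged={c.txt}

Answer: c.txt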